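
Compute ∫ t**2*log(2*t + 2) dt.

Use integration by parts with u = log(2*t + 2), dv = t**2 dt.
Then du = 2/(2*t + 2) dt and v = t**3/3.

t**3*log(2*t + 2)/3 - t**3/9 + t**2/6 - t/3 + log(t + 1)/3 + C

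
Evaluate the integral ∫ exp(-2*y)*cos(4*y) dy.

Let I denote the integral. Integrate by parts with u = cos(4*y), dv = exp(-2*y) dy, so v = -exp(-2*y)/2: I = -exp(-2*y)*cos(4*y)/2 − 2·∫ exp(-2*y)*sin(4*y) dy.
Apply parts again with u = sin(4*y), dv = exp(-2*y) dy: ∫ exp(-2*y)*sin(4*y) dy = -exp(-2*y)*sin(4*y)/2 + 2·I. Substituting back brings back I: I = exp(-2*y)*sin(4*y) - exp(-2*y)*cos(4*y)/2 − 4·I.
Solving for I: (1 + 4)·I equals the remaining terms, so I = (1/5)·(exp(-2*y)*sin(4*y) - exp(-2*y)*cos(4*y)/2).

exp(-2*y)*sin(4*y)/5 - exp(-2*y)*cos(4*y)/10 + C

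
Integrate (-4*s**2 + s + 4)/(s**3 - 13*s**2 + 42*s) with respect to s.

Factor the denominator: s*(s - 7)*(s - 6).
Partial-fraction decomposition: 67/(3*(s - 6)) - 185/(7*(s - 7)) + 2/(21*s).
Integrate each term: A/(s−a) contributes A·log|s−a|.

2*log(s)/21 - 185*log(s - 7)/7 + 67*log(s - 6)/3 + C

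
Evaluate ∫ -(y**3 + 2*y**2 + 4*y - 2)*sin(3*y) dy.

y**3*cos(3*y)/3 - y**2*sin(3*y)/3 + 2*y**2*cos(3*y)/3 - 4*y*sin(3*y)/9 + 10*y*cos(3*y)/9 - 10*sin(3*y)/27 - 22*cos(3*y)/27 + C

Use integration by parts with u = y**3 + 2*y**2 + 4*y - 2, dv = -sin(3*y) dy, so v = cos(3*y)/3.
Apply parts 3 times (tabular method): alternate signs, differentiate u down to 0, integrate dv up.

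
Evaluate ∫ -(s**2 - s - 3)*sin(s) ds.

Use integration by parts with u = s**2 - s - 3, dv = -sin(s) ds, so v = cos(s).
Apply parts 2 times (tabular method): alternate signs, differentiate u down to 0, integrate dv up.

s**2*cos(s) - 2*s*sin(s) - s*cos(s) + sin(s) - 5*cos(s) + C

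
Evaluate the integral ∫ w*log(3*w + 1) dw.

w**2*log(3*w + 1)/2 - w**2/4 + w/6 - log(3*w + 1)/18 + C

Use integration by parts with u = log(3*w + 1), dv = w dw.
Then du = 3/(3*w + 1) dw and v = w**2/2.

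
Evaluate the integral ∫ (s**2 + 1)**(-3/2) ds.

s/sqrt(s**2 + 1) + C

Substitute s = tan(θ), so ds = sec(θ)^2 dθ and the radical becomes sqrt(s**2 + 1) = sec(θ) by the Pythagorean identity.
Integrate the resulting trig expression in θ, then back-substitute tan(θ) = s, sec(θ) = sqrt(s**2 + 1) (absorbing any constant into C).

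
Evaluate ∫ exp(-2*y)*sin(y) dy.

Let I denote the integral. Integrate by parts with u = sin(y), dv = exp(-2*y) dy, so v = -exp(-2*y)/2: I = -exp(-2*y)*sin(y)/2 + (1/2)·∫ exp(-2*y)*cos(y) dy.
Apply parts again with u = cos(y), dv = exp(-2*y) dy: ∫ exp(-2*y)*cos(y) dy = -exp(-2*y)*cos(y)/2 − (1/2)·I. Substituting back brings back I: I = -exp(-2*y)*sin(y)/2 - exp(-2*y)*cos(y)/4 − (1/4)·I.
Solving for I: (1 + 1/4)·I equals the remaining terms, so I = (4/5)·(-exp(-2*y)*sin(y)/2 - exp(-2*y)*cos(y)/4).

-2*exp(-2*y)*sin(y)/5 - exp(-2*y)*cos(y)/5 + C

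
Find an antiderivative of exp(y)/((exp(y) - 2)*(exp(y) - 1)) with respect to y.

log(exp(y) - 2) - log(exp(y) - 1) + C

Let u = e^y, du = e^y dy.
The integral becomes ∫ du/((u-1)(u-2)); decompose into partial fractions.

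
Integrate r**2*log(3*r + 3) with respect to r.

r**3*log(3*r + 3)/3 - r**3/9 + r**2/6 - r/3 + log(r + 1)/3 + C

Use integration by parts with u = log(3*r + 3), dv = r**2 dr.
Then du = 3/(3*r + 3) dr and v = r**3/3.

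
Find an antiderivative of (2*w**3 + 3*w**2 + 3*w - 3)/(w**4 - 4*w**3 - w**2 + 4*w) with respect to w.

-3*log(w)/4 + 37*log(w - 4)/12 - 5*log(w - 1)/6 + log(w + 1)/2 + C

Factor the denominator: w*(w - 4)*(w - 1)*(w + 1).
Partial-fraction decomposition: 1/(2*(w + 1)) - 5/(6*(w - 1)) + 37/(12*(w - 4)) - 3/(4*w).
Integrate each term: A/(w−a) contributes A·log|w−a|.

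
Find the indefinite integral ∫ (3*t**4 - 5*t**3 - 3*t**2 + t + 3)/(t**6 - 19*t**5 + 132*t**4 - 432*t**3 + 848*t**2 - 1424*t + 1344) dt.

Factor the denominator: (t - 7)*(t - 6)*(t - 4)*(t - 2)*(t**2 + 4).
Partial-fraction decomposition: 21*(17*t - 40)/(8480*(t**2 + 4)) - 1/(320*(t - 2)) + 407/(240*(t - 4)) - 2709/(320*(t - 6)) + 5351/(795*(t - 7)).
Integrate each term; A/(t−a) gives A·log|t−a|; the (Bt+D)/(t²+p²) term gives a log and an atan.

5351*log(t - 7)/795 - 2709*log(t - 6)/320 + 407*log(t - 4)/240 - log(t - 2)/320 + 357*log(t**2 + 4)/16960 - 21*atan(t/2)/424 + C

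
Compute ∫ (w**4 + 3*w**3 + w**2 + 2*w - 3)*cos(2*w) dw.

Use integration by parts with u = w**4 + 3*w**3 + w**2 + 2*w - 3, dv = cos(2*w) dw, so v = sin(2*w)/2.
Apply parts 4 times (tabular method): alternate signs, differentiate u down to 0, integrate dv up.

w**4*sin(2*w)/2 + 3*w**3*sin(2*w)/2 + w**3*cos(2*w) - w**2*sin(2*w) + 9*w**2*cos(2*w)/4 - 5*w*sin(2*w)/4 - w*cos(2*w) - sin(2*w) - 5*cos(2*w)/8 + C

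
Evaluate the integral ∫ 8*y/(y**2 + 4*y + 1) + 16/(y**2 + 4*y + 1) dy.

Let u = y**2 + 4*y + 1, so du = (2*y + 4) dy.
Rewriting, the integral becomes 4·∫ 1/u du = 4·log(u).
Substituting back, u = y**2 + 4*y + 1.

4*log(y**2 + 4*y + 1) + C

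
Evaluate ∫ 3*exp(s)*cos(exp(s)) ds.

Let u = exp(s), so du = (exp(s)) ds.
Rewriting, the integral becomes 3·∫ cos(u) du = 3·sin(u).
Substituting back, u = exp(s).

3*sin(exp(s)) + C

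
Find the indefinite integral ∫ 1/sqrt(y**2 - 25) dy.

Substitute y = 5·sec(θ), so dy = 5·sec(θ)*tan(θ) dθ and the radical becomes sqrt(y**2 - 25) = 5·tan(θ) by the Pythagorean identity.
Integrate the resulting trig expression in θ, then back-substitute sec(θ) = y/5, tan(θ) = sqrt(y**2 - 25)/5 (absorbing any constant into C).

log(y + sqrt(y**2 - 25)) + C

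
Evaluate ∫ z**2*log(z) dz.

z**3*log(z)/3 - z**3/9 + C

Use integration by parts with u = log(z), dv = z**2 dz.
Then du = 1/z dz and v = z**3/3.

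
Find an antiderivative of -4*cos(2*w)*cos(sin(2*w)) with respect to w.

Let u = sin(2*w), so du = (2*cos(2*w)) dw.
Rewriting, the integral becomes -2·∫ cos(u) du = -2·sin(u).
Substituting back, u = sin(2*w).

-2*sin(sin(2*w)) + C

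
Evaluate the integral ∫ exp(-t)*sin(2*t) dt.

Let I denote the integral. Integrate by parts with u = sin(2*t), dv = exp(-t) dt, so v = -exp(-t): I = -exp(-t)*sin(2*t) + 2·∫ exp(-t)*cos(2*t) dt.
Apply parts again with u = cos(2*t), dv = exp(-t) dt: ∫ exp(-t)*cos(2*t) dt = -exp(-t)*cos(2*t) − 2·I. Substituting back brings back I: I = -exp(-t)*sin(2*t) - 2*exp(-t)*cos(2*t) − 4·I.
Solving for I: (1 + 4)·I equals the remaining terms, so I = (1/5)·(-exp(-t)*sin(2*t) - 2*exp(-t)*cos(2*t)).

-exp(-t)*sin(2*t)/5 - 2*exp(-t)*cos(2*t)/5 + C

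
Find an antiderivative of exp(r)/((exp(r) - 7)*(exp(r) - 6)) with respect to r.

log(exp(r) - 7) - log(exp(r) - 6) + C

Let u = e^r, du = e^r dr.
The integral becomes ∫ du/((u-6)(u-7)); decompose into partial fractions.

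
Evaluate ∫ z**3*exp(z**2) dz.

(z**2 - 1)*exp(z**2)/2 + C

Let u = z², du = 2z dz; rewrite as (1/2)∫ u^1·exp(1u) du.
Now integrate by parts 1 time.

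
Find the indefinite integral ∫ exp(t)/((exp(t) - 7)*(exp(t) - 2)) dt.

log(exp(t) - 7)/5 - log(exp(t) - 2)/5 + C

Let u = e^t, du = e^t dt.
The integral becomes ∫ du/((u-7)(u-2)); decompose into partial fractions.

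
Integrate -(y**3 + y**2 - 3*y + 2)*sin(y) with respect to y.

y**3*cos(y) - 3*y**2*sin(y) + y**2*cos(y) - 2*y*sin(y) - 9*y*cos(y) + 9*sin(y) + C

Use integration by parts with u = y**3 + y**2 - 3*y + 2, dv = -sin(y) dy, so v = cos(y).
Apply parts 3 times (tabular method): alternate signs, differentiate u down to 0, integrate dv up.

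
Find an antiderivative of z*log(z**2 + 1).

Let u = z**2 + 1, so du = (2*z) dz.
The integral becomes (1/2)·∫ log(u) du; integrate by parts with u′=log(u), dv′=du.

z**2*log(z**2 + 1)/2 - z**2/2 + log(z**2 + 1)/2 + C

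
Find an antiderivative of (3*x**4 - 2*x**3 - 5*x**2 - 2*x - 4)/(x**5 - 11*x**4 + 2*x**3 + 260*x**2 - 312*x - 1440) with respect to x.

-3359*log(x - 6)/160 + 1486*log(x - 5)/63 - 11*log(x + 2)/224 + 41*log(x + 4)/90 - 163/(4*x - 24) + C

Factor the denominator: (x - 6)**2*(x - 5)*(x + 2)*(x + 4).
Partial-fraction decomposition: 41/(90*(x + 4)) - 11/(224*(x + 2)) + 1486/(63*(x - 5)) - 3359/(160*(x - 6)) + 163/(4*(x - 6)**2).
Integrate each term; A/(x−a) gives A·log|x−a|; A/(x−a)² gives −A/(x−a).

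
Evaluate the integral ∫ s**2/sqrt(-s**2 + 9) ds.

Substitute s = 3·sin(θ), so ds = 3·cos(θ) dθ and the radical becomes sqrt(-s**2 + 9) = 3·cos(θ) by the Pythagorean identity.
Integrate the resulting trig expression in θ, then back-substitute θ = asin(s/3), sin(θ) = s/3, cos(θ) = sqrt(-s**2 + 9)/3 (absorbing any constant into C).

-s*sqrt(-s**2 + 9)/2 + 9*asin(s/3)/2 + C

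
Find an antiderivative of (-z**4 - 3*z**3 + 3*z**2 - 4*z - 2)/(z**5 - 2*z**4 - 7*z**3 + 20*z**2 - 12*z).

Factor the denominator: z*(z - 2)**2*(z - 1)*(z + 3).
Partial-fraction decomposition: 37/(300*(z + 3)) - 7/(4*(z - 1)) + 23/(50*(z - 2)) - 19/(5*(z - 2)**2) + 1/(6*z).
Integrate each term; A/(z−a) gives A·log|z−a|; A/(z−a)² gives −A/(z−a).

log(z)/6 + 23*log(z - 2)/50 - 7*log(z - 1)/4 + 37*log(z + 3)/300 + 19/(5*z - 10) + C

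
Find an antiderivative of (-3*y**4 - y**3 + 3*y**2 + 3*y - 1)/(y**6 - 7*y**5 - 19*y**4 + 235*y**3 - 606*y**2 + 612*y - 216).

-3979*log(y - 6)/3600 + 235*log(y - 3)/108 - 39*log(y - 2)/32 + 311*log(y - 1)/4900 + 3583*log(y + 6)/42336 + 1/(70*y - 70) + C

Factor the denominator: (y - 6)*(y - 3)*(y - 2)*(y - 1)**2*(y + 6).
Partial-fraction decomposition: 3583/(42336*(y + 6)) + 311/(4900*(y - 1)) - 1/(70*(y - 1)**2) - 39/(32*(y - 2)) + 235/(108*(y - 3)) - 3979/(3600*(y - 6)).
Integrate each term; A/(y−a) gives A·log|y−a|; A/(y−a)² gives −A/(y−a).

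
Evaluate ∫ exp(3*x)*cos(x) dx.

Let I denote the integral. Integrate by parts with u = cos(x), dv = exp(3*x) dx, so v = exp(3*x)/3: I = exp(3*x)*cos(x)/3 + (1/3)·∫ exp(3*x)*sin(x) dx.
Apply parts again with u = sin(x), dv = exp(3*x) dx: ∫ exp(3*x)*sin(x) dx = exp(3*x)*sin(x)/3 − (1/3)·I. Substituting back brings back I: I = exp(3*x)*sin(x)/9 + exp(3*x)*cos(x)/3 − (1/9)·I.
Solving for I: (1 + 1/9)·I equals the remaining terms, so I = (9/10)·(exp(3*x)*sin(x)/9 + exp(3*x)*cos(x)/3).

exp(3*x)*sin(x)/10 + 3*exp(3*x)*cos(x)/10 + C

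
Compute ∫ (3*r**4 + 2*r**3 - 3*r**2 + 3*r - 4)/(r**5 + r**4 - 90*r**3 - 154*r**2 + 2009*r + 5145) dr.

Factor the denominator: (r - 7)**2*(r + 3)*(r + 5)*(r + 7).
Partial-fraction decomposition: 6345/(1568*(r + 7)) - 1531/(576*(r + 5)) + 149/(800*(r + 3)) + 1005607/(705600*(r - 7)) + 7759/(1680*(r - 7)**2).
Integrate each term; A/(r−a) gives A·log|r−a|; A/(r−a)² gives −A/(r−a).

1005607*log(r - 7)/705600 + 149*log(r + 3)/800 - 1531*log(r + 5)/576 + 6345*log(r + 7)/1568 - 7759/(1680*r - 11760) + C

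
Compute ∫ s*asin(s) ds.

Use integration by parts with u = arcsin(s), dv = s ds.
Then du = 1/sqrt(-s**2 + 1) ds.

s**2*asin(s)/2 + s*sqrt(-s**2 + 1)/4 - asin(s)/4 + C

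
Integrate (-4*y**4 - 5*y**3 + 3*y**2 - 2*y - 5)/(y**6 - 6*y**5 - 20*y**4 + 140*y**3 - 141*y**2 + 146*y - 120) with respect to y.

Factor the denominator: (y - 6)*(y - 4)*(y - 1)*(y + 5)*(y**2 + 1).
Partial-fraction decomposition: 3*(15*y + 16)/(962*(y**2 + 1)) + 1795/(15444*(y + 5)) - 13/(180*(y - 1)) + 77/(54*(y - 4)) - 6173/(4070*(y - 6)).
Integrate each term; A/(y−a) gives A·log|y−a|; the (By+D)/(y²+p²) term gives a log and an atan.

-6173*log(y - 6)/4070 + 77*log(y - 4)/54 - 13*log(y - 1)/180 + 1795*log(y + 5)/15444 + 45*log(y**2 + 1)/1924 + 24*atan(y)/481 + C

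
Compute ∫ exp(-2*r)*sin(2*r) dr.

Let I denote the integral. Integrate by parts with u = sin(2*r), dv = exp(-2*r) dr, so v = -exp(-2*r)/2: I = -exp(-2*r)*sin(2*r)/2 + ∫ exp(-2*r)*cos(2*r) dr.
Apply parts again with u = cos(2*r), dv = exp(-2*r) dr: ∫ exp(-2*r)*cos(2*r) dr = -exp(-2*r)*cos(2*r)/2 − I. Substituting back brings back I: I = -exp(-2*r)*sin(2*r)/2 - exp(-2*r)*cos(2*r)/2 − I.
Solving for I: (1 + 1)·I equals the remaining terms, so I = (1/2)·(-exp(-2*r)*sin(2*r)/2 - exp(-2*r)*cos(2*r)/2).

-exp(-2*r)*sin(2*r)/4 - exp(-2*r)*cos(2*r)/4 + C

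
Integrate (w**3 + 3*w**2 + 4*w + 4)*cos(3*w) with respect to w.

w**3*sin(3*w)/3 + w**2*sin(3*w) + w**2*cos(3*w)/3 + 10*w*sin(3*w)/9 + 2*w*cos(3*w)/3 + 10*sin(3*w)/9 + 10*cos(3*w)/27 + C

Use integration by parts with u = w**3 + 3*w**2 + 4*w + 4, dv = cos(3*w) dw, so v = sin(3*w)/3.
Apply parts 3 times (tabular method): alternate signs, differentiate u down to 0, integrate dv up.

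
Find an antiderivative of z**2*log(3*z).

z**3*(log(z) + log(3))/3 - z**3/9 + C

Use integration by parts with u = log(3*z), dv = z**2 dz.
Then du = 1/z dz and v = z**3/3.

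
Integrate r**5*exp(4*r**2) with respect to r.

Let u = r², du = 2r dr; rewrite as (1/2)∫ u^2·exp(4u) du.
Now integrate by parts 2 times.

(8*r**4 - 4*r**2 + 1)*exp(4*r**2)/64 + C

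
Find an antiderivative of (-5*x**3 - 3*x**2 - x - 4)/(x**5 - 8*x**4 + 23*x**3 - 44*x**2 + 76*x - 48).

-94*log(x - 4)/15 + 13*log(x - 3)/2 - 13*log(x - 1)/30 + log(x**2 + 4)/10 + atan(x/2)/2 + C

Factor the denominator: (x - 4)*(x - 3)*(x - 1)*(x**2 + 4).
Partial-fraction decomposition: (x + 5)/(5*(x**2 + 4)) - 13/(30*(x - 1)) + 13/(2*(x - 3)) - 94/(15*(x - 4)).
Integrate each term; A/(x−a) gives A·log|x−a|; the (Bx+D)/(x²+p²) term gives a log and an atan.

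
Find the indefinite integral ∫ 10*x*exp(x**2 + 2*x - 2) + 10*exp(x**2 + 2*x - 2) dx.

Let u = x**2 + 2*x - 2, so du = (2*x + 2) dx.
Rewriting, the integral becomes 5·∫ e^u du = 5·e^u.
Substituting back, u = x**2 + 2*x - 2.

5*exp(x**2 + 2*x - 2) + C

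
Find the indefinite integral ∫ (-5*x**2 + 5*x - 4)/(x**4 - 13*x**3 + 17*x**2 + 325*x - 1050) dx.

Factor the denominator: (x - 7)*(x - 6)*(x - 5)*(x + 5).
Partial-fraction decomposition: 7/(60*(x + 5)) - 26/(5*(x - 5)) + 14/(x - 6) - 107/(12*(x - 7)).
Integrate each term: A/(x−a) contributes A·log|x−a|.

-107*log(x - 7)/12 + 14*log(x - 6) - 26*log(x - 5)/5 + 7*log(x + 5)/60 + C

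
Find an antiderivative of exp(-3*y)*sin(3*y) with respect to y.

-exp(-3*y)*sin(3*y)/6 - exp(-3*y)*cos(3*y)/6 + C

Let I denote the integral. Integrate by parts with u = sin(3*y), dv = exp(-3*y) dy, so v = -exp(-3*y)/3: I = -exp(-3*y)*sin(3*y)/3 + ∫ exp(-3*y)*cos(3*y) dy.
Apply parts again with u = cos(3*y), dv = exp(-3*y) dy: ∫ exp(-3*y)*cos(3*y) dy = -exp(-3*y)*cos(3*y)/3 − I. Substituting back brings back I: I = -exp(-3*y)*sin(3*y)/3 - exp(-3*y)*cos(3*y)/3 − I.
Solving for I: (1 + 1)·I equals the remaining terms, so I = (1/2)·(-exp(-3*y)*sin(3*y)/3 - exp(-3*y)*cos(3*y)/3).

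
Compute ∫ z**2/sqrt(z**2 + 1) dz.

Substitute z = tan(θ), so dz = sec(θ)^2 dθ and the radical becomes sqrt(z**2 + 1) = sec(θ) by the Pythagorean identity.
Integrate the resulting trig expression in θ, then back-substitute tan(θ) = z, sec(θ) = sqrt(z**2 + 1) (absorbing any constant into C).

z*sqrt(z**2 + 1)/2 - log(z + sqrt(z**2 + 1))/2 + C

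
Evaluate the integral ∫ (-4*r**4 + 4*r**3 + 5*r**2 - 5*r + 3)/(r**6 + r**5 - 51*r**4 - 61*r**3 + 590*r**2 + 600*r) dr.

log(r)/200 - 1389*log(r - 6)/3388 + 47*log(r - 4)/216 - log(r + 1)/112 + 256541*log(r + 5)/1306800 + 949/(660*r + 3300) + C

Factor the denominator: r*(r - 6)*(r - 4)*(r + 1)*(r + 5)**2.
Partial-fraction decomposition: 256541/(1306800*(r + 5)) - 949/(660*(r + 5)**2) - 1/(112*(r + 1)) + 47/(216*(r - 4)) - 1389/(3388*(r - 6)) + 1/(200*r).
Integrate each term; A/(r−a) gives A·log|r−a|; A/(r−a)² gives −A/(r−a).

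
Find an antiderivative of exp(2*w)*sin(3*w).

Let I denote the integral. Integrate by parts with u = sin(3*w), dv = exp(2*w) dw, so v = exp(2*w)/2: I = exp(2*w)*sin(3*w)/2 − (3/2)·∫ exp(2*w)*cos(3*w) dw.
Apply parts again with u = cos(3*w), dv = exp(2*w) dw: ∫ exp(2*w)*cos(3*w) dw = exp(2*w)*cos(3*w)/2 + (3/2)·I. Substituting back brings back I: I = exp(2*w)*sin(3*w)/2 - 3*exp(2*w)*cos(3*w)/4 − (9/4)·I.
Solving for I: (1 + 9/4)·I equals the remaining terms, so I = (4/13)·(exp(2*w)*sin(3*w)/2 - 3*exp(2*w)*cos(3*w)/4).

2*exp(2*w)*sin(3*w)/13 - 3*exp(2*w)*cos(3*w)/13 + C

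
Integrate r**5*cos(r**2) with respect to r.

r**4*sin(r**2)/2 + r**2*cos(r**2) - sin(r**2) + C

Let u = r², du = 2r dr; rewrite as (1/2)∫ u^2·cos(1u) du.
Now integrate by parts 2 times.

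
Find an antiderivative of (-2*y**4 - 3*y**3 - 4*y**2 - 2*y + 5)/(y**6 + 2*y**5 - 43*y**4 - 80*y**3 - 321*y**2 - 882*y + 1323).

-503*log(y - 7)/4060 + log(y - 1)/320 - 53*log(y + 3)/1440 + 1975*log(y + 7)/12992 + log(y**2 + 9)/360 - 317*atan(y/3)/5220 + C

Factor the denominator: (y - 7)*(y - 1)*(y + 3)*(y + 7)*(y**2 + 9).
Partial-fraction decomposition: (29*y - 951)/(5220*(y**2 + 9)) + 1975/(12992*(y + 7)) - 53/(1440*(y + 3)) + 1/(320*(y - 1)) - 503/(4060*(y - 7)).
Integrate each term; A/(y−a) gives A·log|y−a|; the (By+D)/(y²+p²) term gives a log and an atan.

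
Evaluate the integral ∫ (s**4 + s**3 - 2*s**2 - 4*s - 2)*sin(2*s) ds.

Use integration by parts with u = s**4 + s**3 - 2*s**2 - 4*s - 2, dv = sin(2*s) ds, so v = -cos(2*s)/2.
Apply parts 4 times (tabular method): alternate signs, differentiate u down to 0, integrate dv up.

-s**4*cos(2*s)/2 + s**3*sin(2*s) - s**3*cos(2*s)/2 + 3*s**2*sin(2*s)/4 + 5*s**2*cos(2*s)/2 - 5*s*sin(2*s)/2 + 11*s*cos(2*s)/4 - 11*sin(2*s)/8 - cos(2*s)/4 + C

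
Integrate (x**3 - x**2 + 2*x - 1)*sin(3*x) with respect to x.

Use integration by parts with u = x**3 - x**2 + 2*x - 1, dv = sin(3*x) dx, so v = -cos(3*x)/3.
Apply parts 3 times (tabular method): alternate signs, differentiate u down to 0, integrate dv up.

-x**3*cos(3*x)/3 + x**2*sin(3*x)/3 + x**2*cos(3*x)/3 - 2*x*sin(3*x)/9 - 4*x*cos(3*x)/9 + 4*sin(3*x)/27 + 7*cos(3*x)/27 + C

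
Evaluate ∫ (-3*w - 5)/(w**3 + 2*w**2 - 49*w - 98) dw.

-13*log(w - 7)/63 - log(w + 2)/45 + 8*log(w + 7)/35 + C

Factor the denominator: (w - 7)*(w + 2)*(w + 7).
Partial-fraction decomposition: 8/(35*(w + 7)) - 1/(45*(w + 2)) - 13/(63*(w - 7)).
Integrate each term: A/(w−a) contributes A·log|w−a|.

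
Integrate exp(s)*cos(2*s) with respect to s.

2*exp(s)*sin(2*s)/5 + exp(s)*cos(2*s)/5 + C

Let I denote the integral. Integrate by parts with u = cos(2*s), dv = exp(s) ds, so v = exp(s): I = exp(s)*cos(2*s) + 2·∫ exp(s)*sin(2*s) ds.
Apply parts again with u = sin(2*s), dv = exp(s) ds: ∫ exp(s)*sin(2*s) ds = exp(s)*sin(2*s) − 2·I. Substituting back brings back I: I = 2*exp(s)*sin(2*s) + exp(s)*cos(2*s) − 4·I.
Solving for I: (1 + 4)·I equals the remaining terms, so I = (1/5)·(2*exp(s)*sin(2*s) + exp(s)*cos(2*s)).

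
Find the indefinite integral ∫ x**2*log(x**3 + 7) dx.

Let u = x**3 + 7, so du = (3*x**2) dx.
The integral becomes (1/3)·∫ log(u) du; integrate by parts with u′=log(u), dv′=du.

x**3*log(x**3 + 7)/3 - x**3/3 + 7*log(x**3 + 7)/3 + C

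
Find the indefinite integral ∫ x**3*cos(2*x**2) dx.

Let u = x², du = 2x dx; rewrite as (1/2)∫ u^1·cos(2u) du.
Now integrate by parts 1 time.

x**2*sin(2*x**2)/4 + cos(2*x**2)/8 + C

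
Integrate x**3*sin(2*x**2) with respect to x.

Let u = x², du = 2x dx; rewrite as (1/2)∫ u^1·sin(2u) du.
Now integrate by parts 1 time.

-x**2*cos(2*x**2)/4 + sin(2*x**2)/8 + C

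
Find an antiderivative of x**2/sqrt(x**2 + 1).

x*sqrt(x**2 + 1)/2 - log(x + sqrt(x**2 + 1))/2 + C

Substitute x = tan(θ), so dx = sec(θ)^2 dθ and the radical becomes sqrt(x**2 + 1) = sec(θ) by the Pythagorean identity.
Integrate the resulting trig expression in θ, then back-substitute tan(θ) = x, sec(θ) = sqrt(x**2 + 1) (absorbing any constant into C).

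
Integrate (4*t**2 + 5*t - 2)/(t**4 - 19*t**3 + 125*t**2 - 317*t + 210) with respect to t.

229*log(t - 7)/12 - 172*log(t - 6)/5 + 123*log(t - 5)/8 - 7*log(t - 1)/120 + C

Factor the denominator: (t - 7)*(t - 6)*(t - 5)*(t - 1).
Partial-fraction decomposition: -7/(120*(t - 1)) + 123/(8*(t - 5)) - 172/(5*(t - 6)) + 229/(12*(t - 7)).
Integrate each term: A/(t−a) contributes A·log|t−a|.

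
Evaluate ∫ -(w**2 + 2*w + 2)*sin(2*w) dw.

w**2*cos(2*w)/2 - w*sin(2*w)/2 + w*cos(2*w) - sin(2*w)/2 + 3*cos(2*w)/4 + C

Use integration by parts with u = w**2 + 2*w + 2, dv = -sin(2*w) dw, so v = cos(2*w)/2.
Apply parts 2 times (tabular method): alternate signs, differentiate u down to 0, integrate dv up.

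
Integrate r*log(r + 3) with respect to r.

r**2*log(r + 3)/2 - r**2/4 + 3*r/2 - 9*log(r + 3)/2 + C

Use integration by parts with u = log(r + 3), dv = r dr.
Then du = 1/(r + 3) dr and v = r**2/2.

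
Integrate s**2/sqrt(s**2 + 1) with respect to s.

Substitute s = tan(θ), so ds = sec(θ)^2 dθ and the radical becomes sqrt(s**2 + 1) = sec(θ) by the Pythagorean identity.
Integrate the resulting trig expression in θ, then back-substitute tan(θ) = s, sec(θ) = sqrt(s**2 + 1) (absorbing any constant into C).

s*sqrt(s**2 + 1)/2 - log(s + sqrt(s**2 + 1))/2 + C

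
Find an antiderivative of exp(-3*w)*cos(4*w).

4*exp(-3*w)*sin(4*w)/25 - 3*exp(-3*w)*cos(4*w)/25 + C

Let I denote the integral. Integrate by parts with u = cos(4*w), dv = exp(-3*w) dw, so v = -exp(-3*w)/3: I = -exp(-3*w)*cos(4*w)/3 − (4/3)·∫ exp(-3*w)*sin(4*w) dw.
Apply parts again with u = sin(4*w), dv = exp(-3*w) dw: ∫ exp(-3*w)*sin(4*w) dw = -exp(-3*w)*sin(4*w)/3 + (4/3)·I. Substituting back brings back I: I = 4*exp(-3*w)*sin(4*w)/9 - exp(-3*w)*cos(4*w)/3 − (16/9)·I.
Solving for I: (1 + 16/9)·I equals the remaining terms, so I = (9/25)·(4*exp(-3*w)*sin(4*w)/9 - exp(-3*w)*cos(4*w)/3).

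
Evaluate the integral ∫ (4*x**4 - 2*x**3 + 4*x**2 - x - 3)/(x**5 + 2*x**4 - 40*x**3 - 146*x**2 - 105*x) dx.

Factor the denominator: x*(x - 7)*(x + 1)*(x + 3)*(x + 5).
Partial-fraction decomposition: 713/(120*(x + 5)) - 69/(20*(x + 3)) + 1/(8*(x + 1)) + 569/(420*(x - 7)) + 1/(35*x).
Integrate each term: A/(x−a) contributes A·log|x−a|.

log(x)/35 + 569*log(x - 7)/420 + log(x + 1)/8 - 69*log(x + 3)/20 + 713*log(x + 5)/120 + C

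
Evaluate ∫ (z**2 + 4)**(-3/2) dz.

z/(4*sqrt(z**2 + 4)) + C

Substitute z = 2·tan(θ), so dz = 2·sec(θ)^2 dθ and the radical becomes sqrt(z**2 + 4) = 2·sec(θ) by the Pythagorean identity.
Integrate the resulting trig expression in θ, then back-substitute tan(θ) = z/2, sec(θ) = sqrt(z**2 + 4)/2 (absorbing any constant into C).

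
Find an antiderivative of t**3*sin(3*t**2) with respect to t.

-t**2*cos(3*t**2)/6 + sin(3*t**2)/18 + C

Let u = t², du = 2t dt; rewrite as (1/2)∫ u^1·sin(3u) du.
Now integrate by parts 1 time.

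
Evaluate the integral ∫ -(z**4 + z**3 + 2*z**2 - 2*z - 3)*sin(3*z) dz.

Use integration by parts with u = z**4 + z**3 + 2*z**2 - 2*z - 3, dv = -sin(3*z) dz, so v = cos(3*z)/3.
Apply parts 4 times (tabular method): alternate signs, differentiate u down to 0, integrate dv up.

z**4*cos(3*z)/3 - 4*z**3*sin(3*z)/9 + z**3*cos(3*z)/3 - z**2*sin(3*z)/3 + 2*z**2*cos(3*z)/9 - 4*z*sin(3*z)/27 - 8*z*cos(3*z)/9 + 8*sin(3*z)/27 - 85*cos(3*z)/81 + C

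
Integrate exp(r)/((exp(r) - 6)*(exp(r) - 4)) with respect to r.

Let u = e^r, du = e^r dr.
The integral becomes ∫ du/((u-4)(u-6)); decompose into partial fractions.

log(exp(r) - 6)/2 - log(exp(r) - 4)/2 + C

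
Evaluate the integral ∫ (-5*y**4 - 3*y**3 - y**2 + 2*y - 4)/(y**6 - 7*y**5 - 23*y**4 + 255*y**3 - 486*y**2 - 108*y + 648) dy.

Factor the denominator: (y - 6)*(y - 3)**2*(y - 2)*(y + 1)*(y + 6).
Partial-fraction decomposition: 1471/(9720*(y + 6)) - 3/(560*(y + 1)) + 9/(8*(y - 2)) + 4259/(3888*(y - 3)) + 493/(108*(y - 3)**2) - 1789/(756*(y - 6)).
Integrate each term; A/(y−a) gives A·log|y−a|; A/(y−a)² gives −A/(y−a).

-1789*log(y - 6)/756 + 4259*log(y - 3)/3888 + 9*log(y - 2)/8 - 3*log(y + 1)/560 + 1471*log(y + 6)/9720 - 493/(108*y - 324) + C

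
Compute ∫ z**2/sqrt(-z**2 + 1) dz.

Substitute z = sin(θ), so dz = cos(θ) dθ and the radical becomes sqrt(-z**2 + 1) = cos(θ) by the Pythagorean identity.
Integrate the resulting trig expression in θ, then back-substitute θ = asin(z), sin(θ) = z, cos(θ) = sqrt(-z**2 + 1) (absorbing any constant into C).

-z*sqrt(-z**2 + 1)/2 + asin(z)/2 + C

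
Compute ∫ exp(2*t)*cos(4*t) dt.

Let I denote the integral. Integrate by parts with u = cos(4*t), dv = exp(2*t) dt, so v = exp(2*t)/2: I = exp(2*t)*cos(4*t)/2 + 2·∫ exp(2*t)*sin(4*t) dt.
Apply parts again with u = sin(4*t), dv = exp(2*t) dt: ∫ exp(2*t)*sin(4*t) dt = exp(2*t)*sin(4*t)/2 − 2·I. Substituting back brings back I: I = exp(2*t)*sin(4*t) + exp(2*t)*cos(4*t)/2 − 4·I.
Solving for I: (1 + 4)·I equals the remaining terms, so I = (1/5)·(exp(2*t)*sin(4*t) + exp(2*t)*cos(4*t)/2).

exp(2*t)*sin(4*t)/5 + exp(2*t)*cos(4*t)/10 + C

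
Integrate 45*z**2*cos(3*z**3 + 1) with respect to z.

5*sin(3*z**3 + 1) + C

Let u = 3*z**3 + 1, so du = (9*z**2) dz.
Rewriting, the integral becomes 5·∫ cos(u) du = 5·sin(u).
Substituting back, u = 3*z**3 + 1.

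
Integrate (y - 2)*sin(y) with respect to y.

-y*cos(y) + sin(y) + 2*cos(y) + C

Use integration by parts with u = y - 2, dv = sin(y) dy, so v = -cos(y).
Apply parts 1 times (tabular method): alternate signs, differentiate u down to 0, integrate dv up.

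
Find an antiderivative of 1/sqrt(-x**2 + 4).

asin(x/2) + C

Substitute x = 2·sin(θ), so dx = 2·cos(θ) dθ and the radical becomes sqrt(-x**2 + 4) = 2·cos(θ) by the Pythagorean identity.
Integrate the resulting trig expression in θ, then back-substitute θ = asin(x/2), sin(θ) = x/2, cos(θ) = sqrt(-x**2 + 4)/2 (absorbing any constant into C).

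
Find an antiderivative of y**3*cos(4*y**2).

Let u = y², du = 2y dy; rewrite as (1/2)∫ u^1·cos(4u) du.
Now integrate by parts 1 time.

y**2*sin(4*y**2)/8 + cos(4*y**2)/32 + C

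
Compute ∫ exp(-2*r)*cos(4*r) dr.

Let I denote the integral. Integrate by parts with u = cos(4*r), dv = exp(-2*r) dr, so v = -exp(-2*r)/2: I = -exp(-2*r)*cos(4*r)/2 − 2·∫ exp(-2*r)*sin(4*r) dr.
Apply parts again with u = sin(4*r), dv = exp(-2*r) dr: ∫ exp(-2*r)*sin(4*r) dr = -exp(-2*r)*sin(4*r)/2 + 2·I. Substituting back brings back I: I = exp(-2*r)*sin(4*r) - exp(-2*r)*cos(4*r)/2 − 4·I.
Solving for I: (1 + 4)·I equals the remaining terms, so I = (1/5)·(exp(-2*r)*sin(4*r) - exp(-2*r)*cos(4*r)/2).

exp(-2*r)*sin(4*r)/5 - exp(-2*r)*cos(4*r)/10 + C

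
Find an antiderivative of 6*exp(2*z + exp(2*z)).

3*exp(exp(2*z)) + C

Let u = exp(2*z), so du = (2*exp(2*z)) dz.
Rewriting, the integral becomes 3·∫ e^u du = 3·e^u.
Substituting back, u = exp(2*z).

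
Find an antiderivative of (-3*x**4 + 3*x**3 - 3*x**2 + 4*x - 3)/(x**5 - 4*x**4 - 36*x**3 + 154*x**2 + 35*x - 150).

-33673*log(x - 5)/17424 - log(x - 1)/112 + 2*log(x + 1)/45 - 4671*log(x + 6)/4235 + 779/(132*x - 660) + C

Factor the denominator: (x - 5)**2*(x - 1)*(x + 1)*(x + 6).
Partial-fraction decomposition: -4671/(4235*(x + 6)) + 2/(45*(x + 1)) - 1/(112*(x - 1)) - 33673/(17424*(x - 5)) - 779/(132*(x - 5)**2).
Integrate each term; A/(x−a) gives A·log|x−a|; A/(x−a)² gives −A/(x−a).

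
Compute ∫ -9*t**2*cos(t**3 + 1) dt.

-3*sin(t**3 + 1) + C

Let u = t**3 + 1, so du = (3*t**2) dt.
Rewriting, the integral becomes -3·∫ cos(u) du = -3·sin(u).
Substituting back, u = t**3 + 1.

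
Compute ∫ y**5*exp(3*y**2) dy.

(9*y**4 - 6*y**2 + 2)*exp(3*y**2)/54 + C

Let u = y², du = 2y dy; rewrite as (1/2)∫ u^2·exp(3u) du.
Now integrate by parts 2 times.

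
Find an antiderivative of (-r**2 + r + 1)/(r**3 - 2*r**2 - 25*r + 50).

Factor the denominator: (r - 5)*(r - 2)*(r + 5).
Partial-fraction decomposition: -29/(70*(r + 5)) + 1/(21*(r - 2)) - 19/(30*(r - 5)).
Integrate each term: A/(r−a) contributes A·log|r−a|.

-19*log(r - 5)/30 + log(r - 2)/21 - 29*log(r + 5)/70 + C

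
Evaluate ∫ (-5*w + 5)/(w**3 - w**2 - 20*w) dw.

Factor the denominator: w*(w - 5)*(w + 4).
Partial-fraction decomposition: 25/(36*(w + 4)) - 4/(9*(w - 5)) - 1/(4*w).
Integrate each term: A/(w−a) contributes A·log|w−a|.

-log(w)/4 - 4*log(w - 5)/9 + 25*log(w + 4)/36 + C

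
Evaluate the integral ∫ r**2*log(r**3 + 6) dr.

r**3*log(r**3 + 6)/3 - r**3/3 + 2*log(r**3 + 6) + C

Let u = r**3 + 6, so du = (3*r**2) dr.
The integral becomes (1/3)·∫ log(u) du; integrate by parts with u′=log(u), dv′=du.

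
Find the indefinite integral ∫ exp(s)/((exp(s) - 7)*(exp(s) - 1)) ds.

Let u = e^s, du = e^s ds.
The integral becomes ∫ du/((u-1)(u-7)); decompose into partial fractions.

log(exp(s) - 7)/6 - log(exp(s) - 1)/6 + C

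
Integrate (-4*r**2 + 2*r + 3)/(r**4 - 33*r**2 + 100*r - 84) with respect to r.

Factor the denominator: (r - 3)*(r - 2)**2*(r + 7).
Partial-fraction decomposition: 23/(90*(r + 7)) + 22/(9*(r - 2)) + (r - 2)**(-2) - 27/(10*(r - 3)).
Integrate each term; A/(r−a) gives A·log|r−a|; A/(r−a)² gives −A/(r−a).

-27*log(r - 3)/10 + 22*log(r - 2)/9 + 23*log(r + 7)/90 - 1/(r - 2) + C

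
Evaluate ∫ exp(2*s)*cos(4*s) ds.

exp(2*s)*sin(4*s)/5 + exp(2*s)*cos(4*s)/10 + C

Let I denote the integral. Integrate by parts with u = cos(4*s), dv = exp(2*s) ds, so v = exp(2*s)/2: I = exp(2*s)*cos(4*s)/2 + 2·∫ exp(2*s)*sin(4*s) ds.
Apply parts again with u = sin(4*s), dv = exp(2*s) ds: ∫ exp(2*s)*sin(4*s) ds = exp(2*s)*sin(4*s)/2 − 2·I. Substituting back brings back I: I = exp(2*s)*sin(4*s) + exp(2*s)*cos(4*s)/2 − 4·I.
Solving for I: (1 + 4)·I equals the remaining terms, so I = (1/5)·(exp(2*s)*sin(4*s) + exp(2*s)*cos(4*s)/2).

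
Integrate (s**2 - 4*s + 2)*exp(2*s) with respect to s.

Use integration by parts with u = s**2 - 4*s + 2, dv = exp(2*s) ds, so v = exp(2*s)/2.
Apply parts 2 times (tabular method): alternate signs, differentiate u down to 0, integrate dv up.

(2*s**2 - 10*s + 9)*exp(2*s)/4 + C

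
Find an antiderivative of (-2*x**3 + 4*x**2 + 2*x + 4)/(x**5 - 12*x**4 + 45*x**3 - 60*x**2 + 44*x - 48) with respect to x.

-34*log(x - 6)/37 + 13*log(x - 4)/17 + log(x - 2)/5 - 72*log(x**2 + 1)/3145 + 172*atan(x)/3145 + C

Factor the denominator: (x - 6)*(x - 4)*(x - 2)*(x**2 + 1).
Partial-fraction decomposition: -4*(36*x - 43)/(3145*(x**2 + 1)) + 1/(5*(x - 2)) + 13/(17*(x - 4)) - 34/(37*(x - 6)).
Integrate each term; A/(x−a) gives A·log|x−a|; the (Bx+D)/(x²+p²) term gives a log and an atan.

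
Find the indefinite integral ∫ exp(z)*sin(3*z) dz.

exp(z)*sin(3*z)/10 - 3*exp(z)*cos(3*z)/10 + C

Let I denote the integral. Integrate by parts with u = sin(3*z), dv = exp(z) dz, so v = exp(z): I = exp(z)*sin(3*z) − 3·∫ exp(z)*cos(3*z) dz.
Apply parts again with u = cos(3*z), dv = exp(z) dz: ∫ exp(z)*cos(3*z) dz = exp(z)*cos(3*z) + 3·I. Substituting back brings back I: I = exp(z)*sin(3*z) - 3*exp(z)*cos(3*z) − 9·I.
Solving for I: (1 + 9)·I equals the remaining terms, so I = (1/10)·(exp(z)*sin(3*z) - 3*exp(z)*cos(3*z)).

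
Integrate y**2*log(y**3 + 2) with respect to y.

Let u = y**3 + 2, so du = (3*y**2) dy.
The integral becomes (1/3)·∫ log(u) du; integrate by parts with u′=log(u), dv′=du.

y**3*log(y**3 + 2)/3 - y**3/3 + 2*log(y**3 + 2)/3 + C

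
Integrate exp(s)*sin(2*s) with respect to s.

exp(s)*sin(2*s)/5 - 2*exp(s)*cos(2*s)/5 + C

Let I denote the integral. Integrate by parts with u = sin(2*s), dv = exp(s) ds, so v = exp(s): I = exp(s)*sin(2*s) − 2·∫ exp(s)*cos(2*s) ds.
Apply parts again with u = cos(2*s), dv = exp(s) ds: ∫ exp(s)*cos(2*s) ds = exp(s)*cos(2*s) + 2·I. Substituting back brings back I: I = exp(s)*sin(2*s) - 2*exp(s)*cos(2*s) − 4·I.
Solving for I: (1 + 4)·I equals the remaining terms, so I = (1/5)·(exp(s)*sin(2*s) - 2*exp(s)*cos(2*s)).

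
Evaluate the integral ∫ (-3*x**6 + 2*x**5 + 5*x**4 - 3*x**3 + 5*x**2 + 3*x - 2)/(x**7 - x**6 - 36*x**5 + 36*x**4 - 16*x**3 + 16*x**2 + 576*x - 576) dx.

Factor the denominator: (x - 6)*(x - 2)*(x - 1)*(x + 2)*(x + 6)*(x**2 + 4).
Partial-fraction decomposition: -(297*x + 62)/(1600*(x**2 + 4)) - 2647/(1920*(x + 6)) + 35/(768*(x + 2)) + 1/(75*(x - 1)) + 3/(64*(x - 2)) - 29597/(19200*(x - 6)).
Integrate each term; A/(x−a) gives A·log|x−a|; the (Bx+D)/(x²+p²) term gives a log and an atan.

-29597*log(x - 6)/19200 + 3*log(x - 2)/64 + log(x - 1)/75 + 35*log(x + 2)/768 - 2647*log(x + 6)/1920 - 297*log(x**2 + 4)/3200 - 31*atan(x/2)/1600 + C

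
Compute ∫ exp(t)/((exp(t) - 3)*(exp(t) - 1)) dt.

log(exp(t) - 3)/2 - log(exp(t) - 1)/2 + C

Let u = e^t, du = e^t dt.
The integral becomes ∫ du/((u-3)(u-1)); decompose into partial fractions.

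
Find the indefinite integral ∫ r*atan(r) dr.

r**2*atan(r)/2 - r/2 + atan(r)/2 + C

Use integration by parts with u = arctan(r), dv = r dr.
Then du = 1/(r**2 + 1) dr.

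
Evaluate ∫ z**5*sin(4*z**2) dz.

Let u = z², du = 2z dz; rewrite as (1/2)∫ u^2·sin(4u) du.
Now integrate by parts 2 times.

-z**4*cos(4*z**2)/8 + z**2*sin(4*z**2)/16 + cos(4*z**2)/64 + C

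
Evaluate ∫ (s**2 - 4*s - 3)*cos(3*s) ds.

s**2*sin(3*s)/3 - 4*s*sin(3*s)/3 + 2*s*cos(3*s)/9 - 29*sin(3*s)/27 - 4*cos(3*s)/9 + C

Use integration by parts with u = s**2 - 4*s - 3, dv = cos(3*s) ds, so v = sin(3*s)/3.
Apply parts 2 times (tabular method): alternate signs, differentiate u down to 0, integrate dv up.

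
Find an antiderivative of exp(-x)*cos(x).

exp(-x)*sin(x)/2 - exp(-x)*cos(x)/2 + C

Let I denote the integral. Integrate by parts with u = cos(x), dv = exp(-x) dx, so v = -exp(-x): I = -exp(-x)*cos(x) − ∫ exp(-x)*sin(x) dx.
Apply parts again with u = sin(x), dv = exp(-x) dx: ∫ exp(-x)*sin(x) dx = -exp(-x)*sin(x) + I. Substituting back brings back I: I = exp(-x)*sin(x) - exp(-x)*cos(x) − I.
Solving for I: (1 + 1)·I equals the remaining terms, so I = (1/2)·(exp(-x)*sin(x) - exp(-x)*cos(x)).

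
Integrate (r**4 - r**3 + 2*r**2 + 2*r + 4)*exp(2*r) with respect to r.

Use integration by parts with u = r**4 - r**3 + 2*r**2 + 2*r + 4, dv = exp(2*r) dr, so v = exp(2*r)/2.
Apply parts 4 times (tabular method): alternate signs, differentiate u down to 0, integrate dv up.

(4*r**4 - 12*r**3 + 26*r**2 - 18*r + 25)*exp(2*r)/8 + C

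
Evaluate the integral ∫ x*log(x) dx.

Use integration by parts with u = log(x), dv = x dx.
Then du = 1/x dx and v = x**2/2.

x**2*log(x)/2 - x**2/4 + C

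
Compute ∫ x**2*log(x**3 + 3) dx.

Let u = x**3 + 3, so du = (3*x**2) dx.
The integral becomes (1/3)·∫ log(u) du; integrate by parts with u′=log(u), dv′=du.

x**3*log(x**3 + 3)/3 - x**3/3 + log(x**3 + 3) + C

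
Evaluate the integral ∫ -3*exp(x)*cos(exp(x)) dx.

-3*sin(exp(x)) + C

Let u = exp(x), so du = (exp(x)) dx.
Rewriting, the integral becomes -3·∫ cos(u) du = -3·sin(u).
Substituting back, u = exp(x).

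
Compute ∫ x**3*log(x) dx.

x**4*log(x)/4 - x**4/16 + C

Use integration by parts with u = log(x), dv = x**3 dx.
Then du = 1/x dx and v = x**4/4.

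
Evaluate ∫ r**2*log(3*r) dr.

Use integration by parts with u = log(3*r), dv = r**2 dr.
Then du = 1/r dr and v = r**3/3.

r**3*(log(r) + log(3))/3 - r**3/9 + C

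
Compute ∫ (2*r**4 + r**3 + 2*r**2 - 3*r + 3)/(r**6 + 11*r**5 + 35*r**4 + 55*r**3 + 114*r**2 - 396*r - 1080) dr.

Factor the denominator: (r - 2)*(r + 2)*(r + 5)*(r + 6)*(r**2 + 9).
Partial-fraction decomposition: (623*r - 633)/(6630*(r**2 + 9)) - 823/(480*(r + 6)) + 1193/(714*(r + 5)) - 41/(624*(r + 2)) + 45/(2912*(r - 2)).
Integrate each term; A/(r−a) gives A·log|r−a|; the (Br+D)/(r²+p²) term gives a log and an atan.

45*log(r - 2)/2912 - 41*log(r + 2)/624 + 1193*log(r + 5)/714 - 823*log(r + 6)/480 + 623*log(r**2 + 9)/13260 - 211*atan(r/3)/6630 + C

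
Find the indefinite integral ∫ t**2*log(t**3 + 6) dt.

t**3*log(t**3 + 6)/3 - t**3/3 + 2*log(t**3 + 6) + C

Let u = t**3 + 6, so du = (3*t**2) dt.
The integral becomes (1/3)·∫ log(u) du; integrate by parts with u′=log(u), dv′=du.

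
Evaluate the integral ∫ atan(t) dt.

t*atan(t) - log(t**2 + 1)/2 + C

Use integration by parts with u = arctan(t), dv = dt.
Then du = 1/(t**2 + 1) dt.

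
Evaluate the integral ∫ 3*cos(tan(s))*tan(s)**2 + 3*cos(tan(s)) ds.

3*sin(tan(s)) + C

Let u = tan(s), so du = (tan(s)**2 + 1) ds.
Rewriting, the integral becomes 3·∫ cos(u) du = 3·sin(u).
Substituting back, u = tan(s).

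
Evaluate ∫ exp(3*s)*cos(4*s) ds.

Let I denote the integral. Integrate by parts with u = cos(4*s), dv = exp(3*s) ds, so v = exp(3*s)/3: I = exp(3*s)*cos(4*s)/3 + (4/3)·∫ exp(3*s)*sin(4*s) ds.
Apply parts again with u = sin(4*s), dv = exp(3*s) ds: ∫ exp(3*s)*sin(4*s) ds = exp(3*s)*sin(4*s)/3 − (4/3)·I. Substituting back brings back I: I = 4*exp(3*s)*sin(4*s)/9 + exp(3*s)*cos(4*s)/3 − (16/9)·I.
Solving for I: (1 + 16/9)·I equals the remaining terms, so I = (9/25)·(4*exp(3*s)*sin(4*s)/9 + exp(3*s)*cos(4*s)/3).

4*exp(3*s)*sin(4*s)/25 + 3*exp(3*s)*cos(4*s)/25 + C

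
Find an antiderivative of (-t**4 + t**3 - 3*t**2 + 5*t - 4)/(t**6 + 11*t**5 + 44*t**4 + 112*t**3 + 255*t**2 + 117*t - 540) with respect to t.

Factor the denominator: (t - 1)*(t + 3)*(t + 4)*(t + 5)*(t**2 + 9).
Partial-fraction decomposition: -(953*t - 5037)/(38250*(t**2 + 9)) + 427/(204*(t + 5)) - 392/(125*(t + 4)) + 77/(72*(t + 3)) - 1/(600*(t - 1)).
Integrate each term; A/(t−a) gives A·log|t−a|; the (Bt+D)/(t²+p²) term gives a log and an atan.

-log(t - 1)/600 + 77*log(t + 3)/72 - 392*log(t + 4)/125 + 427*log(t + 5)/204 - 953*log(t**2 + 9)/76500 + 1679*atan(t/3)/38250 + C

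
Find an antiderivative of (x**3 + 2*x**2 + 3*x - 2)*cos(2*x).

Use integration by parts with u = x**3 + 2*x**2 + 3*x - 2, dv = cos(2*x) dx, so v = sin(2*x)/2.
Apply parts 3 times (tabular method): alternate signs, differentiate u down to 0, integrate dv up.

x**3*sin(2*x)/2 + x**2*sin(2*x) + 3*x**2*cos(2*x)/4 + 3*x*sin(2*x)/4 + x*cos(2*x) - 3*sin(2*x)/2 + 3*cos(2*x)/8 + C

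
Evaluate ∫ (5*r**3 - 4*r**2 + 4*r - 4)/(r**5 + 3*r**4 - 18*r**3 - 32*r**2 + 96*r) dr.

-log(r)/24 + 107*log(r - 3)/147 - 7*log(r - 2)/18 - 1049*log(r + 4)/3528 - 101/(42*r + 168) + C

Factor the denominator: r*(r - 3)*(r - 2)*(r + 4)**2.
Partial-fraction decomposition: -1049/(3528*(r + 4)) + 101/(42*(r + 4)**2) - 7/(18*(r - 2)) + 107/(147*(r - 3)) - 1/(24*r).
Integrate each term; A/(r−a) gives A·log|r−a|; A/(r−a)² gives −A/(r−a).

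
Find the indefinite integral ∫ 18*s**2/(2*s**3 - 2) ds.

Let u = 2*s**3 - 2, so du = (6*s**2) ds.
Rewriting, the integral becomes 3·∫ 1/u du = 3·log(u).
Substituting back, u = 2*s**3 - 2.

3*log(2*s**3 - 2) + C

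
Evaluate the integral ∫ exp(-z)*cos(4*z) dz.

4*exp(-z)*sin(4*z)/17 - exp(-z)*cos(4*z)/17 + C

Let I denote the integral. Integrate by parts with u = cos(4*z), dv = exp(-z) dz, so v = -exp(-z): I = -exp(-z)*cos(4*z) − 4·∫ exp(-z)*sin(4*z) dz.
Apply parts again with u = sin(4*z), dv = exp(-z) dz: ∫ exp(-z)*sin(4*z) dz = -exp(-z)*sin(4*z) + 4·I. Substituting back brings back I: I = 4*exp(-z)*sin(4*z) - exp(-z)*cos(4*z) − 16·I.
Solving for I: (1 + 16)·I equals the remaining terms, so I = (1/17)·(4*exp(-z)*sin(4*z) - exp(-z)*cos(4*z)).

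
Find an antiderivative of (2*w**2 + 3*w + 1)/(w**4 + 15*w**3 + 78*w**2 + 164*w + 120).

-9*log(w + 2)/16 + 4*log(w + 5) - 55*log(w + 6)/16 - 1/(4*w + 8) + C

Factor the denominator: (w + 2)**2*(w + 5)*(w + 6).
Partial-fraction decomposition: -55/(16*(w + 6)) + 4/(w + 5) - 9/(16*(w + 2)) + 1/(4*(w + 2)**2).
Integrate each term; A/(w−a) gives A·log|w−a|; A/(w−a)² gives −A/(w−a).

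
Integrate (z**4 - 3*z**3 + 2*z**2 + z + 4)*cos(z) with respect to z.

Use integration by parts with u = z**4 - 3*z**3 + 2*z**2 + z + 4, dv = cos(z) dz, so v = sin(z).
Apply parts 4 times (tabular method): alternate signs, differentiate u down to 0, integrate dv up.

z**4*sin(z) - 3*z**3*sin(z) + 4*z**3*cos(z) - 10*z**2*sin(z) - 9*z**2*cos(z) + 19*z*sin(z) - 20*z*cos(z) + 24*sin(z) + 19*cos(z) + C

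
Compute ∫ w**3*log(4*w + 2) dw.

Use integration by parts with u = log(4*w + 2), dv = w**3 dw.
Then du = 4/(4*w + 2) dw and v = w**4/4.

w**4*log(4*w + 2)/4 - w**4/16 + w**3/24 - w**2/32 + w/32 - log(2*w + 1)/64 + C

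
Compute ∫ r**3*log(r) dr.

r**4*log(r)/4 - r**4/16 + C

Use integration by parts with u = log(r), dv = r**3 dr.
Then du = 1/r dr and v = r**4/4.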